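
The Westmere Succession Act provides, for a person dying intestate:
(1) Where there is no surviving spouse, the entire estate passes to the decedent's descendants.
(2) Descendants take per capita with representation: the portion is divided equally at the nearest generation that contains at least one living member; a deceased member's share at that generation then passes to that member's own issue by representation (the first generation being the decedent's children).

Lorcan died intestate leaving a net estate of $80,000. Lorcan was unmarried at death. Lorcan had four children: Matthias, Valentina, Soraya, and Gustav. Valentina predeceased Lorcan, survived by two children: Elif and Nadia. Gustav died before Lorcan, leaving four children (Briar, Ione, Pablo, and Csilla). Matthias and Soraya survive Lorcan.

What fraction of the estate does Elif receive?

Elif receives 1/8 of the estate.

The entire $80,000 passes to the descendants.
That amount ($80,000) is divided into 4 shares of $20,000: Matthias and Soraya each take $20,000; Valentina's $20,000 share passes to Valentina's issue; Gustav's $20,000 share passes to Gustav's issue.
Valentina's share ($20,000) is divided into 2 shares of $10,000: Elif and Nadia each take $10,000.
Gustav's share ($20,000) is divided into 4 shares of $5,000: Briar, Ione, Pablo, and Csilla each take $5,000.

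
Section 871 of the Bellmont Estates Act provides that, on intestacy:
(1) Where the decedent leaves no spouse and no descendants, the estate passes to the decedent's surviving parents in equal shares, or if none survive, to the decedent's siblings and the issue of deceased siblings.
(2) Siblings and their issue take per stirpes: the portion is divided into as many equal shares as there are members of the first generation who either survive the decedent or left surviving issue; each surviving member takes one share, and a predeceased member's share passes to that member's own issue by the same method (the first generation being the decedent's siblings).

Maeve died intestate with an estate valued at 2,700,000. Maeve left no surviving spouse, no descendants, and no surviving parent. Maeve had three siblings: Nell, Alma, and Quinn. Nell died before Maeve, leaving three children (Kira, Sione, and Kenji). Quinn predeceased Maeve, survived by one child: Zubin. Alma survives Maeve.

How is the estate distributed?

The entire 2,700,000 passes to the siblings and their issue.
That amount (2,700,000) is divided into 3 shares of 900,000: Alma takes 900,000; Nell's 900,000 share passes to Nell's issue; Quinn's 900,000 share passes to Quinn's issue.
Nell's share (900,000) is divided into 3 shares of 300,000: Kira, Sione, and Kenji each take 300,000.
Quinn's share (900,000) passes entirely to Zubin.

Kira: 300,000; Sione: 300,000; Kenji: 300,000; Alma: 900,000; Zubin: 900,000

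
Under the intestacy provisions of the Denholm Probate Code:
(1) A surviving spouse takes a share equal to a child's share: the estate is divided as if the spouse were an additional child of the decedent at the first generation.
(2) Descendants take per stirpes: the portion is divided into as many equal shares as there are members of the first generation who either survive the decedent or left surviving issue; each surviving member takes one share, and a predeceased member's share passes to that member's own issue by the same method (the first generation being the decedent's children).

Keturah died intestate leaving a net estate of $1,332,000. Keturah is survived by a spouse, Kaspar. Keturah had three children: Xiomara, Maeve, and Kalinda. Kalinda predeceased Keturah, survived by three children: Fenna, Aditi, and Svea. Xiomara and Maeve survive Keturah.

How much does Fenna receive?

The spouse counts as an additional share at the children's level, so there are 4 primary shares of $333,000. Kaspar takes one such share ($333,000).
The children's combined portion ($999,000) is divided into 3 shares of $333,000: Xiomara and Maeve each take $333,000; Kalinda's $333,000 share passes to Kalinda's issue.
Kalinda's share ($333,000) is divided into 3 shares of $111,000: Fenna, Aditi, and Svea each take $111,000.

Fenna receives $111,000.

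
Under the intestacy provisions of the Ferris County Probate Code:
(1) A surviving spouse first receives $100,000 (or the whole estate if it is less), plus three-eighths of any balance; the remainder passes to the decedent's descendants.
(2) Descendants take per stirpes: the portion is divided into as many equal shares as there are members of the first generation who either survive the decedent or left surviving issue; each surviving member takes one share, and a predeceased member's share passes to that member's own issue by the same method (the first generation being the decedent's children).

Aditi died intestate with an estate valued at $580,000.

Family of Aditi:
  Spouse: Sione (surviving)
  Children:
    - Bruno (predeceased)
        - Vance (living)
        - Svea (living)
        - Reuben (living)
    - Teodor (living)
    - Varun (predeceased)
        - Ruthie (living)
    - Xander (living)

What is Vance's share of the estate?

Sione first takes $100,000, leaving a balance of $480,000. Sione then takes three-eighths of the balance ($180,000), for a total of $280,000. The remaining $300,000 passes to the descendants.
The descendants' portion ($300,000) is divided into 4 shares of $75,000: Teodor and Xander each take $75,000; Bruno's $75,000 share passes to Bruno's issue; Varun's $75,000 share passes to Varun's issue.
Bruno's share ($75,000) is divided into 3 shares of $25,000: Vance, Svea, and Reuben each take $25,000.
Varun's share ($75,000) passes entirely to Ruthie.

Vance receives $25,000.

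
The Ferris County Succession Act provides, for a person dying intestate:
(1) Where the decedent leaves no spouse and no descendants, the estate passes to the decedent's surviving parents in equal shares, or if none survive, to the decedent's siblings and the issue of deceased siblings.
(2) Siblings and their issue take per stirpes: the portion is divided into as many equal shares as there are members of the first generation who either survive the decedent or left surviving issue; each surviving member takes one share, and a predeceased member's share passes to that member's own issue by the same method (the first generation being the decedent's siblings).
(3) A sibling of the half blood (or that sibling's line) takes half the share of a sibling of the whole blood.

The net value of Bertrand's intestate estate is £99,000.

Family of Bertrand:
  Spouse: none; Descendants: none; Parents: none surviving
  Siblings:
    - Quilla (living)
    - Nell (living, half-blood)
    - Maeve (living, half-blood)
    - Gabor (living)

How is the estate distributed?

The entire £99,000 passes to the siblings and their issue.
Counting each half-blood sibling's line as half a unit, there are 3 units in £99,000, so one unit is £33,000. Whole-blood lines (Quilla and Gabor) take £33,000 each; half-blood lines (Nell and Maeve) take £16,500 each.

Quilla: £33,000; Nell: £16,500; Maeve: £16,500; Gabor: £33,000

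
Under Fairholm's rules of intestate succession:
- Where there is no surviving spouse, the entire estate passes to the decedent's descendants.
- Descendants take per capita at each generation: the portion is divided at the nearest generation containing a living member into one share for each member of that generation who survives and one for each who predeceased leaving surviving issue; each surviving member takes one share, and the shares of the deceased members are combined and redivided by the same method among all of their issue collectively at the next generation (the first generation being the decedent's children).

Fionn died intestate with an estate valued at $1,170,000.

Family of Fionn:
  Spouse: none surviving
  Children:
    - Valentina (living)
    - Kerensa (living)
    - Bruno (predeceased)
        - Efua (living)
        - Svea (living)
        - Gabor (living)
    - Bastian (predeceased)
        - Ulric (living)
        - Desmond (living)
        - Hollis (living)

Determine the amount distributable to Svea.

The entire $1,170,000 passes to the descendants.
That amount ($1,170,000) is divided at the children's generation into 4 shares of $292,500. Valentina and Kerensa each take $292,500. The 2 shares of the deceased (Bruno and Bastian) are combined into a pool of $585,000.
That pool ($585,000) is divided at the grandchildren's generation equally among Efua, Svea, Gabor, Ulric, Desmond, and Hollis: $97,500 each.

Svea receives $97,500.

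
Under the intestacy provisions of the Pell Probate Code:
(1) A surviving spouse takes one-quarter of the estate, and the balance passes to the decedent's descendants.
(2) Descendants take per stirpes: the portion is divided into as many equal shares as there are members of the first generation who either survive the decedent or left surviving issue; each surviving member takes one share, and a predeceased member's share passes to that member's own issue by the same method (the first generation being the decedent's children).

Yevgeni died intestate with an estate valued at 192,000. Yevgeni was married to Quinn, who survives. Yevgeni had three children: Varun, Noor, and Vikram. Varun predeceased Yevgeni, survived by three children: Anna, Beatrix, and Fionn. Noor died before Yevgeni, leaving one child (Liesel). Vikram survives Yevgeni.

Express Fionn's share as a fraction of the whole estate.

Fionn receives 1/12 of the estate.

Quinn takes one-quarter of 192,000 = 48,000. The remaining 144,000 passes to the descendants.
The descendants' portion (144,000) is divided into 3 shares of 48,000: Vikram takes 48,000; Varun's 48,000 share passes to Varun's issue; Noor's 48,000 share passes to Noor's issue.
Varun's share (48,000) is divided into 3 shares of 16,000: Anna, Beatrix, and Fionn each take 16,000.
Noor's share (48,000) passes entirely to Liesel.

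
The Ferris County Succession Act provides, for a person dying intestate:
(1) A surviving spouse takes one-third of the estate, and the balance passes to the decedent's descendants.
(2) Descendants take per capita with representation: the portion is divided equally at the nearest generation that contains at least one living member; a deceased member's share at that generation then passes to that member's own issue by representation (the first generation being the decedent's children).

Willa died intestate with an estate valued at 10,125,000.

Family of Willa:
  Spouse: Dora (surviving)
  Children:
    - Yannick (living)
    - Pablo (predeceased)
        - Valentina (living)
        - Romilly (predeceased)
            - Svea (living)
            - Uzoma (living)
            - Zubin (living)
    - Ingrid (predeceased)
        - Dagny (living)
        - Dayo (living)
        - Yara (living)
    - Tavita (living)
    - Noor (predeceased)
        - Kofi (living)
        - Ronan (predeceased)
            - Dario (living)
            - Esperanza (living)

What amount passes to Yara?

Yara receives 450,000.

Dora takes one-third of 10,125,000 = 3,375,000. The remaining 6,750,000 passes to the descendants.
The descendants' portion (6,750,000) is divided into 5 shares of 1,350,000: Yannick and Tavita each take 1,350,000; Pablo's 1,350,000 share passes to Pablo's issue; Ingrid's 1,350,000 share passes to Ingrid's issue; Noor's 1,350,000 share passes to Noor's issue.
Pablo's share (1,350,000) is divided into 2 shares of 675,000: Valentina takes 675,000; Romilly's 675,000 share passes to Romilly's issue.
Romilly's share (675,000) is divided into 3 shares of 225,000: Svea, Uzoma, and Zubin each take 225,000.
Ingrid's share (1,350,000) is divided into 3 shares of 450,000: Dagny, Dayo, and Yara each take 450,000.
Noor's share (1,350,000) is divided into 2 shares of 675,000: Kofi takes 675,000; Ronan's 675,000 share passes to Ronan's issue.
Ronan's share (675,000) is divided into 2 shares of 337,500: Dario and Esperanza each take 337,500.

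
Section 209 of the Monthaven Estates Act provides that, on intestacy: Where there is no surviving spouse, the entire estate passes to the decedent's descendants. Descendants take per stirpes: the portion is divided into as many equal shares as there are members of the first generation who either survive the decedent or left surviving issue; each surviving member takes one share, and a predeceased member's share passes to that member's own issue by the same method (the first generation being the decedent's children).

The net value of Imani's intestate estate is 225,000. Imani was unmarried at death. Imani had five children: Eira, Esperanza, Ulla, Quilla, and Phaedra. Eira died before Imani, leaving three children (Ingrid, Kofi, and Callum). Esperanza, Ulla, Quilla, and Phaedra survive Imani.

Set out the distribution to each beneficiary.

Ingrid: 15,000; Kofi: 15,000; Callum: 15,000; Esperanza: 45,000; Ulla: 45,000; Quilla: 45,000; Phaedra: 45,000

The entire 225,000 passes to the descendants.
That amount (225,000) is divided into 5 shares of 45,000: Esperanza, Ulla, Quilla, and Phaedra each take 45,000; Eira's 45,000 share passes to Eira's issue.
Eira's share (45,000) is divided into 3 shares of 15,000: Ingrid, Kofi, and Callum each take 15,000.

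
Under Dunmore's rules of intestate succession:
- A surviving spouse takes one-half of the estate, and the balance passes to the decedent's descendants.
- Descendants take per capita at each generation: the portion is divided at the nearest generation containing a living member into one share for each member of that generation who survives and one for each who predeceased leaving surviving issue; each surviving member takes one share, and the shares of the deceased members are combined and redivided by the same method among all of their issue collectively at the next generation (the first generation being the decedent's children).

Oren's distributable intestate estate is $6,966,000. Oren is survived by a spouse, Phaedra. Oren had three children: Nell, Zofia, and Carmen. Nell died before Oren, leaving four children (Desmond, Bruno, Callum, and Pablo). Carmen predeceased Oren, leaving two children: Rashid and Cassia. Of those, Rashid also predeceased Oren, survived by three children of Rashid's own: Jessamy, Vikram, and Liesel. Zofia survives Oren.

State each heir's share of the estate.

Phaedra: $3,483,000; Desmond: $387,000; Bruno: $387,000; Callum: $387,000; Pablo: $387,000; Zofia: $1,161,000; Jessamy: $129,000; Vikram: $129,000; Liesel: $129,000; Cassia: $387,000

Phaedra takes one-half of $6,966,000 = $3,483,000. The remaining $3,483,000 passes to the descendants.
The descendants' portion ($3,483,000) is divided at the children's generation into 3 shares of $1,161,000. Zofia takes $1,161,000. The 2 shares of the deceased (Nell and Carmen) are combined into a pool of $2,322,000.
That pool ($2,322,000) is divided at the grandchildren's generation into 6 shares of $387,000. Desmond, Bruno, Callum, Pablo, and Cassia each take $387,000. The remaining share for the deceased Rashid ($387,000) is carried to the next generation.
That pool ($387,000) is divided at the great-grandchildren's generation equally among Jessamy, Vikram, and Liesel: $129,000 each.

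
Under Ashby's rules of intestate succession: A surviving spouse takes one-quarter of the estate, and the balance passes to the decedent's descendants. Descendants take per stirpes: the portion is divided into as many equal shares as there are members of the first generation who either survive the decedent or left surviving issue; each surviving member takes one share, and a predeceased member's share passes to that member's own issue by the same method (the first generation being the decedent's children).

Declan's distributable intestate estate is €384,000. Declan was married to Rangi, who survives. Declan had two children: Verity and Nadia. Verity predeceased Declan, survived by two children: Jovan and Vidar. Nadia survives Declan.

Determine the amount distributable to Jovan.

Jovan receives €72,000.

Rangi takes one-quarter of €384,000 = €96,000. The remaining €288,000 passes to the descendants.
The descendants' portion (€288,000) is divided into 2 shares of €144,000: Nadia takes €144,000; Verity's €144,000 share passes to Verity's issue.
Verity's share (€144,000) is divided into 2 shares of €72,000: Jovan and Vidar each take €72,000.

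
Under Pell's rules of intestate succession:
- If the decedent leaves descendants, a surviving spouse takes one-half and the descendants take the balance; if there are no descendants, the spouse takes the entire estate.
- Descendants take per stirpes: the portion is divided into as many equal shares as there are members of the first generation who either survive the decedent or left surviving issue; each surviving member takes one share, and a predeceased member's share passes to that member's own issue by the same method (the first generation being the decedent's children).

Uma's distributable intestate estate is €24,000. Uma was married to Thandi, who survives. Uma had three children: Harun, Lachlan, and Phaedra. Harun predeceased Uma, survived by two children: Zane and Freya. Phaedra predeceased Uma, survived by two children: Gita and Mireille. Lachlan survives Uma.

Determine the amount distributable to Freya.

Freya receives €2,000.

Thandi takes one-half of €24,000 = €12,000. The remaining €12,000 passes to the descendants.
The descendants' portion (€12,000) is divided into 3 shares of €4,000: Lachlan takes €4,000; Harun's €4,000 share passes to Harun's issue; Phaedra's €4,000 share passes to Phaedra's issue.
Harun's share (€4,000) is divided into 2 shares of €2,000: Zane and Freya each take €2,000.
Phaedra's share (€4,000) is divided into 2 shares of €2,000: Gita and Mireille each take €2,000.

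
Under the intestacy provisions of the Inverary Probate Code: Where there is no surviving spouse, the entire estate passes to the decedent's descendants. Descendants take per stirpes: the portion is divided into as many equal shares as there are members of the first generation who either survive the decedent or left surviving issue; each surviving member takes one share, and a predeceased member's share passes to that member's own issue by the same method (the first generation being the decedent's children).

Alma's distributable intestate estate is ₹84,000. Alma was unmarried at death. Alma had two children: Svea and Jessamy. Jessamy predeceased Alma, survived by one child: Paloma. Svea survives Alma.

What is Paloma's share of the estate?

The entire ₹84,000 passes to the descendants.
That amount (₹84,000) is divided into 2 shares of ₹42,000: Svea takes ₹42,000; Jessamy's ₹42,000 share passes to Jessamy's issue.
Jessamy's share (₹42,000) passes entirely to Paloma.

Paloma receives ₹42,000.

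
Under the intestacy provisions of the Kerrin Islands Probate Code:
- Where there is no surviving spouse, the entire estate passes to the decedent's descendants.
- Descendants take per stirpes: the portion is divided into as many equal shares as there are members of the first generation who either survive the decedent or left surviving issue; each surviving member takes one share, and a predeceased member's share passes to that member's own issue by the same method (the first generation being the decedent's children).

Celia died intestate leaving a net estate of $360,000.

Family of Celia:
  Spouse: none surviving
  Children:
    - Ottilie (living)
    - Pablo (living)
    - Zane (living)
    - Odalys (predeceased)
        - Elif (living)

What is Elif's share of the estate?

Elif receives $90,000.

The entire $360,000 passes to the descendants.
That amount ($360,000) is divided into 4 shares of $90,000: Ottilie, Pablo, and Zane each take $90,000; Odalys's $90,000 share passes to Odalys's issue.
Odalys's share ($90,000) passes entirely to Elif.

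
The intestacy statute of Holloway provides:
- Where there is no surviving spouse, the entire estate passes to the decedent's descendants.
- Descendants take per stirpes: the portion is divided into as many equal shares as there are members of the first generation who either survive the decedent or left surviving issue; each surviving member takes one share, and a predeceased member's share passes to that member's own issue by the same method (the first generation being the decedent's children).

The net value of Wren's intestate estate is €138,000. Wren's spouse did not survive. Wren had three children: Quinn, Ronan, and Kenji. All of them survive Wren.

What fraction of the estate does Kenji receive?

Kenji receives 1/3 of the estate.

The entire €138,000 passes to the descendants.
That amount (€138,000) is divided into 3 shares of €46,000: Quinn, Ronan, and Kenji each take €46,000.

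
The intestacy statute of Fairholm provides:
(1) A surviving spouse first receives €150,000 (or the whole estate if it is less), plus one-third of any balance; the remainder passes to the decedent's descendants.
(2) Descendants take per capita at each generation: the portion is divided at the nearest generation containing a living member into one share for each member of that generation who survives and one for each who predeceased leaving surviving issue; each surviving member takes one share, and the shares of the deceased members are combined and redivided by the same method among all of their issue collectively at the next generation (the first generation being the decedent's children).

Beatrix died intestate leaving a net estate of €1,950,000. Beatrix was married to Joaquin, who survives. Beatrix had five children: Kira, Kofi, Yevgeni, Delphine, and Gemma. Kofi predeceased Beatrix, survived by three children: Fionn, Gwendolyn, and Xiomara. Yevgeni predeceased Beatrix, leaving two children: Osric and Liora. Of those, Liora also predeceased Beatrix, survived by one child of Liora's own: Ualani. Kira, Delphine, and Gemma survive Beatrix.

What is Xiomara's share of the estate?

Xiomara receives €96,000.

Joaquin first takes €150,000, leaving a balance of €1,800,000. Joaquin then takes one-third of the balance (€600,000), for a total of €750,000. The remaining €1,200,000 passes to the descendants.
The descendants' portion (€1,200,000) is divided at the children's generation into 5 shares of €240,000. Kira, Delphine, and Gemma each take €240,000. The 2 shares of the deceased (Kofi and Yevgeni) are combined into a pool of €480,000.
That pool (€480,000) is divided at the grandchildren's generation into 5 shares of €96,000. Fionn, Gwendolyn, Xiomara, and Osric each take €96,000. The remaining share for the deceased Liora (€96,000) is carried to the next generation.
That pool (€96,000) passes entirely to Ualani, the sole taker at the great-grandchildren's generation.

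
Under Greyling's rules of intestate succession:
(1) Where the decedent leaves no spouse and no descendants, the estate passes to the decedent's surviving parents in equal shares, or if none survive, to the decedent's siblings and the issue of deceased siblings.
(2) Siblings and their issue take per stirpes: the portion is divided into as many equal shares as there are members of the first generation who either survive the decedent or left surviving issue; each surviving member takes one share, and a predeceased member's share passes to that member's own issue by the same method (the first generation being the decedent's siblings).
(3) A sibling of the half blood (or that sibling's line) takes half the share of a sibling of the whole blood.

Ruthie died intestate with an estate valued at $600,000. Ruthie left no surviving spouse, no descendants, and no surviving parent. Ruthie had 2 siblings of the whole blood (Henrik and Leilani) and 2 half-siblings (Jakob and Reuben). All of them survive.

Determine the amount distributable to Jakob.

The entire $600,000 passes to the siblings and their issue.
Counting each half-blood sibling's line as half a unit, there are 3 units in $600,000, so one unit is $200,000. Whole-blood lines (Henrik and Leilani) take $200,000 each; half-blood lines (Jakob and Reuben) take $100,000 each.

Jakob receives $100,000.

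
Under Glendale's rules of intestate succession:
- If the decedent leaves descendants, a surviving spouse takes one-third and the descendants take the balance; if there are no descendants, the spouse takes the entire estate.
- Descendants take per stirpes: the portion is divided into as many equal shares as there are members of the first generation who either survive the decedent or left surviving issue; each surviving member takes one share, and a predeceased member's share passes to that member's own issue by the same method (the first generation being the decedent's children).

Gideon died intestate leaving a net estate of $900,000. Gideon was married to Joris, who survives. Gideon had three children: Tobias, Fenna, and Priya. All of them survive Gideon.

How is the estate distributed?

Joris: $300,000; Tobias: $200,000; Fenna: $200,000; Priya: $200,000

Joris takes one-third of $900,000 = $300,000. The remaining $600,000 passes to the descendants.
The descendants' portion ($600,000) is divided into 3 shares of $200,000: Tobias, Fenna, and Priya each take $200,000.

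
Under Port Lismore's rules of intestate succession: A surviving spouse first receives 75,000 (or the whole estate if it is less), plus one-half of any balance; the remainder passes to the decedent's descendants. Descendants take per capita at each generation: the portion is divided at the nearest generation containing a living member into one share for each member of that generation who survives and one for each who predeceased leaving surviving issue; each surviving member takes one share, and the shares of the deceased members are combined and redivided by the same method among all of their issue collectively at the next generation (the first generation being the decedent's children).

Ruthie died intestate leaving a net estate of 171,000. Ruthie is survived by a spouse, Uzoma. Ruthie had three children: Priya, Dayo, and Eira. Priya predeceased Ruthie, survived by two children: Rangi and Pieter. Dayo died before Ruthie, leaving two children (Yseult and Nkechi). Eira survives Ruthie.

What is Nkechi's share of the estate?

Nkechi receives 8,000.

Uzoma first takes 75,000, leaving a balance of 96,000. Uzoma then takes one-half of the balance (48,000), for a total of 123,000. The remaining 48,000 passes to the descendants.
The descendants' portion (48,000) is divided at the children's generation into 3 shares of 16,000. Eira takes 16,000. The 2 shares of the deceased (Priya and Dayo) are combined into a pool of 32,000.
That pool (32,000) is divided at the grandchildren's generation equally among Rangi, Pieter, Yseult, and Nkechi: 8,000 each.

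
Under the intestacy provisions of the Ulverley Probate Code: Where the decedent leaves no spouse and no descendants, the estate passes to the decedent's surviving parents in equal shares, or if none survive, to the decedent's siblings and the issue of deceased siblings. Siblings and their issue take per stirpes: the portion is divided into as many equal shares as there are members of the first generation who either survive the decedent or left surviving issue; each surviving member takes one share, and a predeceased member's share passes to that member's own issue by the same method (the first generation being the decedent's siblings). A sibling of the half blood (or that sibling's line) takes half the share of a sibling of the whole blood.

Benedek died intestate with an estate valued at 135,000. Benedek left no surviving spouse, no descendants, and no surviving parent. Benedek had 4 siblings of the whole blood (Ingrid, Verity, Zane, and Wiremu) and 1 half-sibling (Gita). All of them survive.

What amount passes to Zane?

Zane receives 30,000.

The entire 135,000 passes to the siblings and their issue.
Counting each half-blood sibling's line as half a unit, there are 9/2 units in 135,000, so one unit is 30,000. Whole-blood lines (Ingrid, Verity, Zane, and Wiremu) take 30,000 each; half-blood lines (Gita) take 15,000 each.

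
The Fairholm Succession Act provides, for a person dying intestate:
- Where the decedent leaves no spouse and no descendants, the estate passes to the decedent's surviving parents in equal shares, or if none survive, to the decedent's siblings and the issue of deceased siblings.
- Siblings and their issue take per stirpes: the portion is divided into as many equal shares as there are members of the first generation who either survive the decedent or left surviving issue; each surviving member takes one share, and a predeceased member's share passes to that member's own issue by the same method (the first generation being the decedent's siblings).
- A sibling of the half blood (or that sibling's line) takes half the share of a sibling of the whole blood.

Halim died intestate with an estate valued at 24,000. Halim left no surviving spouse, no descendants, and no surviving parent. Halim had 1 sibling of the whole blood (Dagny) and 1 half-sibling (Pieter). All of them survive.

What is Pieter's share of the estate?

The entire 24,000 passes to the siblings and their issue.
Counting each half-blood sibling's line as half a unit, there are 3/2 units in 24,000, so one unit is 16,000. Whole-blood lines (Dagny) take 16,000 each; half-blood lines (Pieter) take 8,000 each.

Pieter receives 8,000.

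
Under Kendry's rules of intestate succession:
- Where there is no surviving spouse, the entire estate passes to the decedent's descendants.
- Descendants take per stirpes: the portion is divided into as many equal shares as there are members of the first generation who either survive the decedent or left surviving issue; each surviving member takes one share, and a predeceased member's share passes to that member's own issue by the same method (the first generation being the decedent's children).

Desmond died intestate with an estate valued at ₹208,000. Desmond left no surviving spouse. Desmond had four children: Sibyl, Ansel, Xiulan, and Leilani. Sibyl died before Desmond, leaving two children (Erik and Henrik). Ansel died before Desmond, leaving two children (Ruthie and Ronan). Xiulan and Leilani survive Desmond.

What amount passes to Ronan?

Ronan receives ₹26,000.

The entire ₹208,000 passes to the descendants.
That amount (₹208,000) is divided into 4 shares of ₹52,000: Xiulan and Leilani each take ₹52,000; Sibyl's ₹52,000 share passes to Sibyl's issue; Ansel's ₹52,000 share passes to Ansel's issue.
Sibyl's share (₹52,000) is divided into 2 shares of ₹26,000: Erik and Henrik each take ₹26,000.
Ansel's share (₹52,000) is divided into 2 shares of ₹26,000: Ruthie and Ronan each take ₹26,000.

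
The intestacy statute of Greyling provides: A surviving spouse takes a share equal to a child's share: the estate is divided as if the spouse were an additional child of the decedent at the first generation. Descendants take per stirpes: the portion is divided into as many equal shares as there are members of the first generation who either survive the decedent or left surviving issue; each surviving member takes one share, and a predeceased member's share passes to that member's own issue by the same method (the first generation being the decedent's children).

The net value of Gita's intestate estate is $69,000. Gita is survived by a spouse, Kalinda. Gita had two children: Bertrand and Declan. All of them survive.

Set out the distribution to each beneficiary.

The spouse counts as an additional share at the children's level, so there are 3 primary shares of $23,000. Kalinda takes one such share ($23,000).
The children's combined portion ($46,000) is divided into 2 shares of $23,000: Bertrand and Declan each take $23,000.

Kalinda: $23,000; Bertrand: $23,000; Declan: $23,000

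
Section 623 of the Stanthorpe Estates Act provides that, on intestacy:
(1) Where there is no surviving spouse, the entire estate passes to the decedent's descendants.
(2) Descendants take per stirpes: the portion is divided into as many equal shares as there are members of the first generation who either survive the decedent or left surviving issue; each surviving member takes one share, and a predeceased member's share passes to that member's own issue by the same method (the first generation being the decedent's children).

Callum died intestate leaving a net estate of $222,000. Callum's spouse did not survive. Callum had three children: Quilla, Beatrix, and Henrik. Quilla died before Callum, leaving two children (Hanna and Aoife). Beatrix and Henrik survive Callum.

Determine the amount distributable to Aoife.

Aoife receives $37,000.

The entire $222,000 passes to the descendants.
That amount ($222,000) is divided into 3 shares of $74,000: Beatrix and Henrik each take $74,000; Quilla's $74,000 share passes to Quilla's issue.
Quilla's share ($74,000) is divided into 2 shares of $37,000: Hanna and Aoife each take $37,000.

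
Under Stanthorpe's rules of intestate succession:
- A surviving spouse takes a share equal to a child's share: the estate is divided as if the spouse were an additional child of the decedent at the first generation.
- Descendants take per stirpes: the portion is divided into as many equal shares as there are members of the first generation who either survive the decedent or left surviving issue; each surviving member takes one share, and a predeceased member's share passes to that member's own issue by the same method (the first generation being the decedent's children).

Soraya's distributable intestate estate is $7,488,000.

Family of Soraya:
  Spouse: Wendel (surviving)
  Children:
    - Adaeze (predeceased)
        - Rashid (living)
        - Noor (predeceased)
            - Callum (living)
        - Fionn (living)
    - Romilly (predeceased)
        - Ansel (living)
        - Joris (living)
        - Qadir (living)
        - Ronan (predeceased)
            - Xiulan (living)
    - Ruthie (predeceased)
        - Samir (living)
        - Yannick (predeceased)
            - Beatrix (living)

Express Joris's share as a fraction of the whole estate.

Joris receives 1/16 of the estate.

The spouse counts as an additional share at the children's level, so there are 4 primary shares of $1,872,000. Wendel takes one such share ($1,872,000).
The children's combined portion ($5,616,000) is divided into 3 shares of $1,872,000: Adaeze's $1,872,000 share passes to Adaeze's issue; Romilly's $1,872,000 share passes to Romilly's issue; Ruthie's $1,872,000 share passes to Ruthie's issue.
Adaeze's share ($1,872,000) is divided into 3 shares of $624,000: Rashid and Fionn each take $624,000; Noor's $624,000 share passes to Noor's issue.
Noor's share ($624,000) passes entirely to Callum.
Romilly's share ($1,872,000) is divided into 4 shares of $468,000: Ansel, Joris, and Qadir each take $468,000; Ronan's $468,000 share passes to Ronan's issue.
Ronan's share ($468,000) passes entirely to Xiulan.
Ruthie's share ($1,872,000) is divided into 2 shares of $936,000: Samir takes $936,000; Yannick's $936,000 share passes to Yannick's issue.
Yannick's share ($936,000) passes entirely to Beatrix.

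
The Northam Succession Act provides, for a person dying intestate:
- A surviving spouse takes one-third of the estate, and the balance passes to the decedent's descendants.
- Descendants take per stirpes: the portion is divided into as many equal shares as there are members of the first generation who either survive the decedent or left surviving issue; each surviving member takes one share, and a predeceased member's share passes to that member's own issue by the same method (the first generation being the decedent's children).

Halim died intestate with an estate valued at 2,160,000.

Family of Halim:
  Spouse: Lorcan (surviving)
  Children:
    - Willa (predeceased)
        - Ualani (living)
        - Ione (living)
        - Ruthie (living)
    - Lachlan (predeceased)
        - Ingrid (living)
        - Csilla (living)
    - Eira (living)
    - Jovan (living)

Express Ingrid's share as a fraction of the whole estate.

Lorcan takes one-third of 2,160,000 = 720,000. The remaining 1,440,000 passes to the descendants.
The descendants' portion (1,440,000) is divided into 4 shares of 360,000: Eira and Jovan each take 360,000; Willa's 360,000 share passes to Willa's issue; Lachlan's 360,000 share passes to Lachlan's issue.
Willa's share (360,000) is divided into 3 shares of 120,000: Ualani, Ione, and Ruthie each take 120,000.
Lachlan's share (360,000) is divided into 2 shares of 180,000: Ingrid and Csilla each take 180,000.

Ingrid receives 1/12 of the estate.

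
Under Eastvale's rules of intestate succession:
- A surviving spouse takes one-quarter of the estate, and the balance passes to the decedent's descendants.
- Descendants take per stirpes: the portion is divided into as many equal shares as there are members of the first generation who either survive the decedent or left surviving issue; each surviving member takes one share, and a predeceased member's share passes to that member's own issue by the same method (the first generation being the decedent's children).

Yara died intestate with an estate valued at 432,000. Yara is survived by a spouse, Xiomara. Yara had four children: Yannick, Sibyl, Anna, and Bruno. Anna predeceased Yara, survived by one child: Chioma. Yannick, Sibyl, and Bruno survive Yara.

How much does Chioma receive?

Xiomara takes one-quarter of 432,000 = 108,000. The remaining 324,000 passes to the descendants.
The descendants' portion (324,000) is divided into 4 shares of 81,000: Yannick, Sibyl, and Bruno each take 81,000; Anna's 81,000 share passes to Anna's issue.
Anna's share (81,000) passes entirely to Chioma.

Chioma receives 81,000.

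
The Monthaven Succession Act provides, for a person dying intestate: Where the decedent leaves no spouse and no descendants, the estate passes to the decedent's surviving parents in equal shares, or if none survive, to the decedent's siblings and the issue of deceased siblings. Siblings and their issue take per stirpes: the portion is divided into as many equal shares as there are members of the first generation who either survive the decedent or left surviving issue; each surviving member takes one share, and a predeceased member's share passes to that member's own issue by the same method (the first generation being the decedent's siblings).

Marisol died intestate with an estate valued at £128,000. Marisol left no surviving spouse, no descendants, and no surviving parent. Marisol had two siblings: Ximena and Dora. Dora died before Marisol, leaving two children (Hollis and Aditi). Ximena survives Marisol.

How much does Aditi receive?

Aditi receives £32,000.

The entire £128,000 passes to the siblings and their issue.
That amount (£128,000) is divided into 2 shares of £64,000: Ximena takes £64,000; Dora's £64,000 share passes to Dora's issue.
Dora's share (£64,000) is divided into 2 shares of £32,000: Hollis and Aditi each take £32,000.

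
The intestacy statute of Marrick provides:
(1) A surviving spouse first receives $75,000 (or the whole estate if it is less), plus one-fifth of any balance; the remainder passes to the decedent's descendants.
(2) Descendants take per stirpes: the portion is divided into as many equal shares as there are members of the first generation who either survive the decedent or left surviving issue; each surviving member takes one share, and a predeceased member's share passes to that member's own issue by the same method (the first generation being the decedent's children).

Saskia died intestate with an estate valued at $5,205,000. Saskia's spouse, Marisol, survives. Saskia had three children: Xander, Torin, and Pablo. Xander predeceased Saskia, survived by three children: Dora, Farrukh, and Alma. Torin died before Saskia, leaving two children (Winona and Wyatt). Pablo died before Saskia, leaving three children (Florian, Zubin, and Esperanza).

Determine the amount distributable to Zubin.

Marisol first takes $75,000, leaving a balance of $5,130,000. Marisol then takes one-fifth of the balance ($1,026,000), for a total of $1,101,000. The remaining $4,104,000 passes to the descendants.
The descendants' portion ($4,104,000) is divided into 3 shares of $1,368,000: Xander's $1,368,000 share passes to Xander's issue; Torin's $1,368,000 share passes to Torin's issue; Pablo's $1,368,000 share passes to Pablo's issue.
Xander's share ($1,368,000) is divided into 3 shares of $456,000: Dora, Farrukh, and Alma each take $456,000.
Torin's share ($1,368,000) is divided into 2 shares of $684,000: Winona and Wyatt each take $684,000.
Pablo's share ($1,368,000) is divided into 3 shares of $456,000: Florian, Zubin, and Esperanza each take $456,000.

Zubin receives $456,000.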